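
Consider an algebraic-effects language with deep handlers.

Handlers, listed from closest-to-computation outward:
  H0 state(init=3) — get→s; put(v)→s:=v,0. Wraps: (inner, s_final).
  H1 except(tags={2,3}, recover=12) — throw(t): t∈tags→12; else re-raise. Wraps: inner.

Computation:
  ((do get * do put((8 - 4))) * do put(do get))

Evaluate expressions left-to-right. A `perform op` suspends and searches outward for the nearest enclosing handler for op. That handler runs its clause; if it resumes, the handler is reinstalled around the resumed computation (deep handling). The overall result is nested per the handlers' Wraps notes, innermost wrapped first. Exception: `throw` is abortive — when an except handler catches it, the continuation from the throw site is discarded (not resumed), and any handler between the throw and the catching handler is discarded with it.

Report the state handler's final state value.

Evaluation trace:
get @ H0 ⇒ 3
put(4) @ H0 ⇒ s:=4
get @ H0 ⇒ 4
put(4) @ H0 ⇒ s:=4
H0 returns (0, 4)
H1 returns (0, 4)
= (0, 4)

Answer: 4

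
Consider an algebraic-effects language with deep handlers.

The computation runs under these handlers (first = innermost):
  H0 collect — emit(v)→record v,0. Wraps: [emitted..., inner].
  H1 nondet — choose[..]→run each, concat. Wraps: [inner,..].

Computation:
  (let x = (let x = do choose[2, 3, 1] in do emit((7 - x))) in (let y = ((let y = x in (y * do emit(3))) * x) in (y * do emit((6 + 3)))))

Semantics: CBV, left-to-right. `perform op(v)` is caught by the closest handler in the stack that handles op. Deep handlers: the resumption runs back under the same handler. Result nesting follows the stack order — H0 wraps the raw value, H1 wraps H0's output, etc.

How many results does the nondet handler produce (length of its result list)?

Working:
choose[2, 3, 1] @ H1
  branch[0] choose=2:
    emit(5) @ H0 ⇒ out+=5
    emit(3) @ H0 ⇒ out+=3
    emit(9) @ H0 ⇒ out+=9
    H0 returns [5, 3, 9, 0]
    H1 returns [[5, 3, 9, 0]]
  branch[1] choose=3:
    emit(4) @ H0 ⇒ out+=4
    emit(3) @ H0 ⇒ out+=3
    emit(9) @ H0 ⇒ out+=9
    H0 returns [4, 3, 9, 0]
    H1 returns [[4, 3, 9, 0]]
  branch[2] choose=1:
    emit(6) @ H0 ⇒ out+=6
    emit(3) @ H0 ⇒ out+=3
    emit(9) @ H0 ⇒ out+=9
    H0 returns [6, 3, 9, 0]
    H1 returns [[6, 3, 9, 0]]
= [[5, 3, 9, 0], [4, 3, 9, 0], [6, 3, 9, 0]]

Answer: 3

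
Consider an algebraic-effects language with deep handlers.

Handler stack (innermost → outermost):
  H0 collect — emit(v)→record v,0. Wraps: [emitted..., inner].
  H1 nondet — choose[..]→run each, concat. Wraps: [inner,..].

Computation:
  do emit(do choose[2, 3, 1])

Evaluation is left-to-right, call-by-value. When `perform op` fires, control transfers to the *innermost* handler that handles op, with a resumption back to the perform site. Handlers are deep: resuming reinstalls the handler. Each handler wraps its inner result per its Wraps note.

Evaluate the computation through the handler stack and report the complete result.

Answer: [[2, 0], [3, 0], [1, 0]]

Working:
choose[2, 3, 1] @ H1
  branch[0] choose=2:
    emit(2) @ H0 ⇒ out+=2
    H0 returns [2, 0]
    H1 returns [[2, 0]]
  branch[1] choose=3:
    emit(3) @ H0 ⇒ out+=3
    H0 returns [3, 0]
    H1 returns [[3, 0]]
  branch[2] choose=1:
    emit(1) @ H0 ⇒ out+=1
    H0 returns [1, 0]
    H1 returns [[1, 0]]
= [[2, 0], [3, 0], [1, 0]]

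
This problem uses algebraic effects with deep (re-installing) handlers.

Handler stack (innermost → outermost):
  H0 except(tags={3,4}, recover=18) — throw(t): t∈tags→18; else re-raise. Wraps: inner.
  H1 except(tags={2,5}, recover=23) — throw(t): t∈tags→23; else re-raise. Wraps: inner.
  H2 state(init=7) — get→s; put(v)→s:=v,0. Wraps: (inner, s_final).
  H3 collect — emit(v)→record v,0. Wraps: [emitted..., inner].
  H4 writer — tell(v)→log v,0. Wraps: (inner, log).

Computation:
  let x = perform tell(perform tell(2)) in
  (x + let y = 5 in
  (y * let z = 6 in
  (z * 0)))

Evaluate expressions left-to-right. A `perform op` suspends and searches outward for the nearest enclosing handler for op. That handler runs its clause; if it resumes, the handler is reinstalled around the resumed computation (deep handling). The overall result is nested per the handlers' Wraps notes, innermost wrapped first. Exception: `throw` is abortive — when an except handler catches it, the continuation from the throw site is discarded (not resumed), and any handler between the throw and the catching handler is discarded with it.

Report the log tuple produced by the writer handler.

Working:
tell(2) @ H4 ⇒ log+=2
tell(0) @ H4 ⇒ log+=0
H0 returns 0
H1 returns 0
H2 returns (0, 7)
H3 returns [(0, 7)]
H4 returns ([(0, 7)], (2, 0))
= ([(0, 7)], (2, 0))

Answer: (2, 0)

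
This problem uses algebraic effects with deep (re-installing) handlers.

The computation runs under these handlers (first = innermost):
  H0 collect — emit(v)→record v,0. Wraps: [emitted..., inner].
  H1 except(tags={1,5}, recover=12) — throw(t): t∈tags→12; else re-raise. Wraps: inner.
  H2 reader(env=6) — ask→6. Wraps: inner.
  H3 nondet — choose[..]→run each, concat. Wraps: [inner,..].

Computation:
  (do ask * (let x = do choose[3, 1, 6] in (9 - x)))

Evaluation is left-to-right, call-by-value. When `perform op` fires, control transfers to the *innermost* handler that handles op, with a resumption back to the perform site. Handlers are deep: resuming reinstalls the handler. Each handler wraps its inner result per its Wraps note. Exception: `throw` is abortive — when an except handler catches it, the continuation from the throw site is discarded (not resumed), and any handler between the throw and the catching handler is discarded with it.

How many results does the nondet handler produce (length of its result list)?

Answer: 3

Working:
ask @ H2 ⇒ 6
choose[3, 1, 6] @ H3
  branch[0] choose=3:
    H0 returns [36]
    H1 returns [36]
    H2 returns [36]
    H3 returns [[36]]
  branch[1] choose=1:
    H0 returns [48]
    H1 returns [48]
    H2 returns [48]
    H3 returns [[48]]
  branch[2] choose=6:
    H0 returns [18]
    H1 returns [18]
    H2 returns [18]
    H3 returns [[18]]
= [[36], [48], [18]]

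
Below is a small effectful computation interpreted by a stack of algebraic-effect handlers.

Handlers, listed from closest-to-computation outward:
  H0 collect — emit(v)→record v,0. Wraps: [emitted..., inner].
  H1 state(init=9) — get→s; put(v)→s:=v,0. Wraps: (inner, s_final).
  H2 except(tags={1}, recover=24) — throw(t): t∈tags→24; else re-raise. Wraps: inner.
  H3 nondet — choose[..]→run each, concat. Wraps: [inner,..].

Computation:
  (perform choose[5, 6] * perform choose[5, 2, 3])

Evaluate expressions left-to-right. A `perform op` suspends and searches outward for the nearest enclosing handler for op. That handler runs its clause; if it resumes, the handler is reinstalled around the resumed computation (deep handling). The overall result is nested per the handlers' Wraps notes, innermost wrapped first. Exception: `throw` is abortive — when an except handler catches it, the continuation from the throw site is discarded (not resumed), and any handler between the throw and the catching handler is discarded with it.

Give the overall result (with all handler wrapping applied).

Answer: [([25], 9), ([10], 9), ([15], 9), ([30], 9), ([12], 9), ([18], 9)]

Step-by-step:
choose[5, 6] @ H3
  branch[0] choose=5:
    choose[5, 2, 3] @ H3
      branch[0] choose=5:
        H0 returns [25]
        H1 returns ([25], 9)
        H2 returns ([25], 9)
        H3 returns [([25], 9)]
      branch[1] choose=2:
        H0 returns [10]
        H1 returns ([10], 9)
        H2 returns ([10], 9)
        H3 returns [([10], 9)]
      branch[2] choose=3:
        H0 returns [15]
        H1 returns ([15], 9)
        H2 returns ([15], 9)
        H3 returns [([15], 9)]
  branch[1] choose=6:
    choose[5, 2, 3] @ H3
      branch[0] choose=5:
        H0 returns [30]
        H1 returns ([30], 9)
        H2 returns ([30], 9)
        H3 returns [([30], 9)]
      branch[1] choose=2:
        H0 returns [12]
        H1 returns ([12], 9)
        H2 returns ([12], 9)
        H3 returns [([12], 9)]
      branch[2] choose=3:
        H0 returns [18]
        H1 returns ([18], 9)
        H2 returns ([18], 9)
        H3 returns [([18], 9)]
= [([25], 9), ([10], 9), ([15], 9), ([30], 9), ([12], 9), ([18], 9)]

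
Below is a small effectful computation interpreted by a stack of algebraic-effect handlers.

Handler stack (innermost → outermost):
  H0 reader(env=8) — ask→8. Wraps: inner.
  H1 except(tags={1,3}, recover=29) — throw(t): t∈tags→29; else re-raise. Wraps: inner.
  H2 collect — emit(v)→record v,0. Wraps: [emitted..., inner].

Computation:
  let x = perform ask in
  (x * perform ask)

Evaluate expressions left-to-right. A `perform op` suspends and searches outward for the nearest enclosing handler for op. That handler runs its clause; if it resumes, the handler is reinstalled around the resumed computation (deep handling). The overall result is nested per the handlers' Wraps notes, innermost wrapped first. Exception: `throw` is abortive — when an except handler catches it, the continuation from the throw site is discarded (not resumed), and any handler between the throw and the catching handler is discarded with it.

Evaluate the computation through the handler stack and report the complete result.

Answer: [64]

Step-by-step:
ask @ H0 ⇒ 8
ask @ H0 ⇒ 8
H0 returns 64
H1 returns 64
H2 returns [64]
= [64]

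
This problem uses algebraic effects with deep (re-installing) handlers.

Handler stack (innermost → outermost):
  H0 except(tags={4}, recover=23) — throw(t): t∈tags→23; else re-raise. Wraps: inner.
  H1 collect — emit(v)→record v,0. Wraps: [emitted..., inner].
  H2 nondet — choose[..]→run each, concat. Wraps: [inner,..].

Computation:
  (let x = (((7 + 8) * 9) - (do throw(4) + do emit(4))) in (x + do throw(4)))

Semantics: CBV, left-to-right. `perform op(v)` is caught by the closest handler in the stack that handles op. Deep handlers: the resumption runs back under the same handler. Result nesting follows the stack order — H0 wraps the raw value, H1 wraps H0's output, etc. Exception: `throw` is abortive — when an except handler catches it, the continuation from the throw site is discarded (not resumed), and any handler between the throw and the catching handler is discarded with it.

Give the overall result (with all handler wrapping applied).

Answer: [[23]]

Working:
throw(4) @ H0 caught ⇒ 23
H1 returns [23]
H2 returns [[23]]
= [[23]]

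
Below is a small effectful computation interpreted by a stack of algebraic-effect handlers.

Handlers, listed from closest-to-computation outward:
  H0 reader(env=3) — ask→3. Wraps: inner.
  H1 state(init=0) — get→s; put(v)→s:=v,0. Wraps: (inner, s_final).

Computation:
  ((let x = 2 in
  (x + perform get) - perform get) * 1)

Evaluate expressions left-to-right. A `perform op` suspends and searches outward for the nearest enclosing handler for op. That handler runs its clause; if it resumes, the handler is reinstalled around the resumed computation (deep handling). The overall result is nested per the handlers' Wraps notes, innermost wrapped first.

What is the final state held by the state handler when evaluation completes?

Answer: 0

Step-by-step:
get @ H1 ⇒ 0
get @ H1 ⇒ 0
H0 returns 2
H1 returns (2, 0)
= (2, 0)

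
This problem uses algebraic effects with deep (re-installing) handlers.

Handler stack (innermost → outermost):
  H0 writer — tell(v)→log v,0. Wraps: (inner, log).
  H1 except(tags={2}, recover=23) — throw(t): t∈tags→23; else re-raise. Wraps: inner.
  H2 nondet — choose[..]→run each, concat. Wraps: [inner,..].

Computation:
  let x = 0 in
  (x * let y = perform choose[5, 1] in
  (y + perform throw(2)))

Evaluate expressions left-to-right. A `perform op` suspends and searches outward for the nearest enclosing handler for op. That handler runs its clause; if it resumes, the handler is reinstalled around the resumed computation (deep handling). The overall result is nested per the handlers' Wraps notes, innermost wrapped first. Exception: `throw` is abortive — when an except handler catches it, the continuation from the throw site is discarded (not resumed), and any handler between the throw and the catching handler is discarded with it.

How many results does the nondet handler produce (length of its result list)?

Answer: 2

Evaluation trace:
choose[5, 1] @ H2
  branch[0] choose=5:
    throw(2) @ H1 caught ⇒ 23
    H2 returns [23]
  branch[1] choose=1:
    throw(2) @ H1 caught ⇒ 23
    H2 returns [23]
= [23, 23]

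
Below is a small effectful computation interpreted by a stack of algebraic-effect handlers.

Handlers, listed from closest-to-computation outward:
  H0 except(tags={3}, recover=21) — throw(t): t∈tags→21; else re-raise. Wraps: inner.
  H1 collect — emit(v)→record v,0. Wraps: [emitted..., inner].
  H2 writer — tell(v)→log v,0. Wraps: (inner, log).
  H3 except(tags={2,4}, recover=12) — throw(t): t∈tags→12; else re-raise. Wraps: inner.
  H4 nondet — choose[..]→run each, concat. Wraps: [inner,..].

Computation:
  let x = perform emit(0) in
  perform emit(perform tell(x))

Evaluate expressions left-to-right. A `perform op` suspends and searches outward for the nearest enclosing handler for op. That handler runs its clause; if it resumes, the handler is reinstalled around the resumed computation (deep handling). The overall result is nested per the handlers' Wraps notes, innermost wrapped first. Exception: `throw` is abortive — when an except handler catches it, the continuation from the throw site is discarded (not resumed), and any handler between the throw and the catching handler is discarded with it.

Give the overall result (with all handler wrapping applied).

Answer: [([0, 0, 0], (0))]

Working:
emit(0) @ H1 ⇒ out+=0
tell(0) @ H2 ⇒ log+=0
emit(0) @ H1 ⇒ out+=0
H0 returns 0
H1 returns [0, 0, 0]
H2 returns ([0, 0, 0], (0))
H3 returns ([0, 0, 0], (0))
H4 returns [([0, 0, 0], (0))]
= [([0, 0, 0], (0))]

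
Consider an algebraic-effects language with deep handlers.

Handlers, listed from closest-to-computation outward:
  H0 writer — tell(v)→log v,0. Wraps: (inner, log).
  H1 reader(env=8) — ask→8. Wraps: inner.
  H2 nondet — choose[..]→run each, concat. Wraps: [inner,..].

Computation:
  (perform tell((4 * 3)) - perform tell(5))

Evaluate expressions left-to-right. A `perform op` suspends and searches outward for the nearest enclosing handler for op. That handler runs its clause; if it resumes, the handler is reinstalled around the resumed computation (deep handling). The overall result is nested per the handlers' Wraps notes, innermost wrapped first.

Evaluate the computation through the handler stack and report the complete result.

Working:
tell(12) @ H0 ⇒ log+=12
tell(5) @ H0 ⇒ log+=5
H0 returns (0, (12, 5))
H1 returns (0, (12, 5))
H2 returns [(0, (12, 5))]
= [(0, (12, 5))]

Answer: [(0, (12, 5))]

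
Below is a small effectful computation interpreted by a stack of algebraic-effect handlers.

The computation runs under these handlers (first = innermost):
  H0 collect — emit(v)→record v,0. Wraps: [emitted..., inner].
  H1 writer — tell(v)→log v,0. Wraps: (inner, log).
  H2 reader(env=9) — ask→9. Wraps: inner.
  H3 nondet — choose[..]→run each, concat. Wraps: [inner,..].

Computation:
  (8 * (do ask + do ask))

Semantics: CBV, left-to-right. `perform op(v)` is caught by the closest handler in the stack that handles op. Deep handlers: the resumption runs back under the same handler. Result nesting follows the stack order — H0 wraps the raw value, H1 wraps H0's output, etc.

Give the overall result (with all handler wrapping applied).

Answer: [([144], ())]

Step-by-step:
ask @ H2 ⇒ 9
ask @ H2 ⇒ 9
H0 returns [144]
H1 returns ([144], ())
H2 returns ([144], ())
H3 returns [([144], ())]
= [([144], ())]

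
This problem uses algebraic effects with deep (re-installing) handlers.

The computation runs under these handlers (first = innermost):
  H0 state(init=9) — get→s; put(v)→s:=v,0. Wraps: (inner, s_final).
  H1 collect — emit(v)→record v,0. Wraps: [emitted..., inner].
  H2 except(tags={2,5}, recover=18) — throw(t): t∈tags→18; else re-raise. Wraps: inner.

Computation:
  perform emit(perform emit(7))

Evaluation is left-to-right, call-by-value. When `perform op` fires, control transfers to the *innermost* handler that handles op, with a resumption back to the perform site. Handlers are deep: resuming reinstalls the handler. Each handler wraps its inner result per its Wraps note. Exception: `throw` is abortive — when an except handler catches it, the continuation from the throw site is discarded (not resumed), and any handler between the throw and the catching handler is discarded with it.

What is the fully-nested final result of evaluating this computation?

Step-by-step:
emit(7) @ H1 ⇒ out+=7
emit(0) @ H1 ⇒ out+=0
H0 returns (0, 9)
H1 returns [7, 0, (0, 9)]
H2 returns [7, 0, (0, 9)]
= [7, 0, (0, 9)]

Answer: [7, 0, (0, 9)]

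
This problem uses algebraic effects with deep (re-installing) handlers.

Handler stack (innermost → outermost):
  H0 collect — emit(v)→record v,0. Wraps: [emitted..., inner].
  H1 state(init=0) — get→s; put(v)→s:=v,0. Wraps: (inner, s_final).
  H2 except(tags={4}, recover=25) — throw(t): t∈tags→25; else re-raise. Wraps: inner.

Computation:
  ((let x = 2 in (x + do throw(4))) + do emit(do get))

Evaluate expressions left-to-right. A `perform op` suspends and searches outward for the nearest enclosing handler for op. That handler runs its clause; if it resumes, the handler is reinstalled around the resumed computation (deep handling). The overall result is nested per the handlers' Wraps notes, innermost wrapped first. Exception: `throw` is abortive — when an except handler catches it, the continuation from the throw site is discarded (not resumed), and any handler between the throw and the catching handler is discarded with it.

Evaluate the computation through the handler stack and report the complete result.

Answer: 25

Evaluation trace:
throw(4) @ H2 caught ⇒ 25
= 25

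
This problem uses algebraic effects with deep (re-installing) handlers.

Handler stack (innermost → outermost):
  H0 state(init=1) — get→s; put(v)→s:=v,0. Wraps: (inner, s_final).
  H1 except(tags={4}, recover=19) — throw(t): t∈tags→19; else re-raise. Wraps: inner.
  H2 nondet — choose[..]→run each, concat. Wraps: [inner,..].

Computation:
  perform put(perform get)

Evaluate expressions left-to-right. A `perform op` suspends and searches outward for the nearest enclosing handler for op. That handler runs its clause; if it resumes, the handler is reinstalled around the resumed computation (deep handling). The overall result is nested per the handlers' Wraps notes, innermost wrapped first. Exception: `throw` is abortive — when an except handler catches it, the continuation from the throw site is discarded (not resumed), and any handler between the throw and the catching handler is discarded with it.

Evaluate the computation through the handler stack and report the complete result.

Answer: [(0, 1)]

Evaluation trace:
get @ H0 ⇒ 1
put(1) @ H0 ⇒ s:=1
H0 returns (0, 1)
H1 returns (0, 1)
H2 returns [(0, 1)]
= [(0, 1)]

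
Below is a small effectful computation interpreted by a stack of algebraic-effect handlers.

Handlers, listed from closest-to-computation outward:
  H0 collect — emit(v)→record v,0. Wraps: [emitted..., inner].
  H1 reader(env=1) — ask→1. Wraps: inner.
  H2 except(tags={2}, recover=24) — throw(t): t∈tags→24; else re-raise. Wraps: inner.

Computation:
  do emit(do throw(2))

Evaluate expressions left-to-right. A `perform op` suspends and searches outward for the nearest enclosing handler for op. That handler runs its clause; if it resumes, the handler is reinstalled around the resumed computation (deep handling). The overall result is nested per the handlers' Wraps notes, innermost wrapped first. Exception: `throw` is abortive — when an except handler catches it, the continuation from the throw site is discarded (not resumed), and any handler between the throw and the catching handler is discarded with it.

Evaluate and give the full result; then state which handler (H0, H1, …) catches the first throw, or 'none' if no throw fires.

Answer: 24 ; first throw caught by: H2

Working:
throw(2) @ H2 caught ⇒ 24
= 24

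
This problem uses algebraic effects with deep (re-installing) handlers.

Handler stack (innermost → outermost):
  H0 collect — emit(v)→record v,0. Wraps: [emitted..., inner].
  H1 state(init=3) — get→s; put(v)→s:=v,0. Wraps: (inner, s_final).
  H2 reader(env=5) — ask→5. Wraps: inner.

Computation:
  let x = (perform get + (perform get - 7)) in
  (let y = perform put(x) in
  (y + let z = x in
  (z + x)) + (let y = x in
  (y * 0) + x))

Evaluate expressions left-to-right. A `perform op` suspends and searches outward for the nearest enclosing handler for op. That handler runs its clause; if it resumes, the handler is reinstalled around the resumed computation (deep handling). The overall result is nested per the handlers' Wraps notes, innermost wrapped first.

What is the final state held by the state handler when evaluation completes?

Working:
get @ H1 ⇒ 3
get @ H1 ⇒ 3
put(-1) @ H1 ⇒ s:=-1
H0 returns [-3]
H1 returns ([-3], -1)
H2 returns ([-3], -1)
= ([-3], -1)

Answer: -1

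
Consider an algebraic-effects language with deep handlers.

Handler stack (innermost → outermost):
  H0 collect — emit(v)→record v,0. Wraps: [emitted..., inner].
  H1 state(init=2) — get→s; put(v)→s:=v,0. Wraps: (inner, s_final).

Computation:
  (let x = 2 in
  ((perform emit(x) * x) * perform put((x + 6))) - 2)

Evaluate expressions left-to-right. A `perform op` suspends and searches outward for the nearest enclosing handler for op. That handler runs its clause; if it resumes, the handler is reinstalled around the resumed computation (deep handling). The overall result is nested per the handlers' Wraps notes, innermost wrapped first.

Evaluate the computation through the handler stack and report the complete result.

Step-by-step:
emit(2) @ H0 ⇒ out+=2
put(8) @ H1 ⇒ s:=8
H0 returns [2, -2]
H1 returns ([2, -2], 8)
= ([2, -2], 8)

Answer: ([2, -2], 8)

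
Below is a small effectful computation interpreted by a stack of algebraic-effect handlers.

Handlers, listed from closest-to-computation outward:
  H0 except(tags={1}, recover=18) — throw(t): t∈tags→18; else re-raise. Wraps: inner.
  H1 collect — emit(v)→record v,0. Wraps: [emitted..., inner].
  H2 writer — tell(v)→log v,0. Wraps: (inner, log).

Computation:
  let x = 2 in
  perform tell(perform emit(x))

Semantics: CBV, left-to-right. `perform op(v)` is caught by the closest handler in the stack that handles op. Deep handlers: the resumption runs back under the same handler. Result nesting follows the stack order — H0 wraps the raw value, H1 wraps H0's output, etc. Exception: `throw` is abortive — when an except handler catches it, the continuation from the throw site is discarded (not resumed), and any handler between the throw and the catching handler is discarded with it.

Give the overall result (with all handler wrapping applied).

Step-by-step:
emit(2) @ H1 ⇒ out+=2
tell(0) @ H2 ⇒ log+=0
H0 returns 0
H1 returns [2, 0]
H2 returns ([2, 0], (0))
= ([2, 0], (0))

Answer: ([2, 0], (0))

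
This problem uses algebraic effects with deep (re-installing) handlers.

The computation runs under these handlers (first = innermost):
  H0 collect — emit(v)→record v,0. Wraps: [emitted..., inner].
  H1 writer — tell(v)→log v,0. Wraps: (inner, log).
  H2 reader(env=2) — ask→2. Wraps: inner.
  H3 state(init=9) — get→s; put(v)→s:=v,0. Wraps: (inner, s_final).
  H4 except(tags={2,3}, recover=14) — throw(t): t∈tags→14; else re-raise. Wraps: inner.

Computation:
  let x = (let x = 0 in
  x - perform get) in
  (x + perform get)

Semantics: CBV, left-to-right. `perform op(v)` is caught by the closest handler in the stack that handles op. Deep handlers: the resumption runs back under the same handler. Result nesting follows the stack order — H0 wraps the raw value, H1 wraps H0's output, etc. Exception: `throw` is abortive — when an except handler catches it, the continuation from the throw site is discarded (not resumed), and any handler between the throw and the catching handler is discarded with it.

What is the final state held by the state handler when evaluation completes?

Working:
get @ H3 ⇒ 9
get @ H3 ⇒ 9
H0 returns [0]
H1 returns ([0], ())
H2 returns ([0], ())
H3 returns (([0], ()), 9)
H4 returns (([0], ()), 9)
= (([0], ()), 9)

Answer: 9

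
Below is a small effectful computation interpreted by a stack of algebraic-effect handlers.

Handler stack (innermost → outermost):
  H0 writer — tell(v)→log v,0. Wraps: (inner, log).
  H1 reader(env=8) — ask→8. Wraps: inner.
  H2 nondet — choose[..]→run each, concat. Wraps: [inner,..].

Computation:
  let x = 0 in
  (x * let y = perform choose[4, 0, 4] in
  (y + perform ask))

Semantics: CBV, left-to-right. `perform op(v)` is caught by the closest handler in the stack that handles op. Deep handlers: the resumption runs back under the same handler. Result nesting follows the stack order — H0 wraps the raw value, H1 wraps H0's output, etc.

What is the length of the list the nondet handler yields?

Answer: 3

Evaluation trace:
choose[4, 0, 4] @ H2
  branch[0] choose=4:
    ask @ H1 ⇒ 8
    H0 returns (0, ())
    H1 returns (0, ())
    H2 returns [(0, ())]
  branch[1] choose=0:
    ask @ H1 ⇒ 8
    H0 returns (0, ())
    H1 returns (0, ())
    H2 returns [(0, ())]
  branch[2] choose=4:
    ask @ H1 ⇒ 8
    H0 returns (0, ())
    H1 returns (0, ())
    H2 returns [(0, ())]
= [(0, ()), (0, ()), (0, ())]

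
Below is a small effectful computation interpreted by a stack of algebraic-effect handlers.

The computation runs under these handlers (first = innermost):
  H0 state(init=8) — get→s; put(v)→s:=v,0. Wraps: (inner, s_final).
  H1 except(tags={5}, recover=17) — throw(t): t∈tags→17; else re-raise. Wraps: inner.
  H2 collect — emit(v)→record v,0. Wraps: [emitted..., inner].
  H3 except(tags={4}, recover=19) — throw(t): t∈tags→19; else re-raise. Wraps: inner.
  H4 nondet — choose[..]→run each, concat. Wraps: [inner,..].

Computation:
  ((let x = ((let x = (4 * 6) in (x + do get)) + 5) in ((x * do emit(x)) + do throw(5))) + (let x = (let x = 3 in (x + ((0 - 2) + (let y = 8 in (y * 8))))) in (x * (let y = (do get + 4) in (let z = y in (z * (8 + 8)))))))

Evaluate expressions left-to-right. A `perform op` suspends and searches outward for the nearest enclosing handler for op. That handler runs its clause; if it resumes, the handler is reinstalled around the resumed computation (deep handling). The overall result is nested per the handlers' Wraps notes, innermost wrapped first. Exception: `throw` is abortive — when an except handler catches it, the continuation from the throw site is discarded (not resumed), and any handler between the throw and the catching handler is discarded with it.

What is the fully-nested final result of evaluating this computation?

Step-by-step:
get @ H0 ⇒ 8
emit(37) @ H2 ⇒ out+=37
throw(5) @ H1 caught ⇒ 17
H2 returns [37, 17]
H3 returns [37, 17]
H4 returns [[37, 17]]
= [[37, 17]]

Answer: [[37, 17]]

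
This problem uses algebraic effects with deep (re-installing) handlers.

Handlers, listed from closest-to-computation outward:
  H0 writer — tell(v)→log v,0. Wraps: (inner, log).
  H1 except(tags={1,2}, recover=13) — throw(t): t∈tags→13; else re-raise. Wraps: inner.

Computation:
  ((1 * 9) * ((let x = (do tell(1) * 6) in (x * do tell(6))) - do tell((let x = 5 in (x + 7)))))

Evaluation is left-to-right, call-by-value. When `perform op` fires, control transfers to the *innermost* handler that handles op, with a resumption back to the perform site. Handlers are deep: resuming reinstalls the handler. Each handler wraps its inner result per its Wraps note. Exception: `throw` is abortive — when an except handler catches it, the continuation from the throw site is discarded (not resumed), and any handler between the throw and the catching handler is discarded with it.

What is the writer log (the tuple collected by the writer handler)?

Working:
tell(1) @ H0 ⇒ log+=1
tell(6) @ H0 ⇒ log+=6
tell(12) @ H0 ⇒ log+=12
H0 returns (0, (1, 6, 12))
H1 returns (0, (1, 6, 12))
= (0, (1, 6, 12))

Answer: (1, 6, 12)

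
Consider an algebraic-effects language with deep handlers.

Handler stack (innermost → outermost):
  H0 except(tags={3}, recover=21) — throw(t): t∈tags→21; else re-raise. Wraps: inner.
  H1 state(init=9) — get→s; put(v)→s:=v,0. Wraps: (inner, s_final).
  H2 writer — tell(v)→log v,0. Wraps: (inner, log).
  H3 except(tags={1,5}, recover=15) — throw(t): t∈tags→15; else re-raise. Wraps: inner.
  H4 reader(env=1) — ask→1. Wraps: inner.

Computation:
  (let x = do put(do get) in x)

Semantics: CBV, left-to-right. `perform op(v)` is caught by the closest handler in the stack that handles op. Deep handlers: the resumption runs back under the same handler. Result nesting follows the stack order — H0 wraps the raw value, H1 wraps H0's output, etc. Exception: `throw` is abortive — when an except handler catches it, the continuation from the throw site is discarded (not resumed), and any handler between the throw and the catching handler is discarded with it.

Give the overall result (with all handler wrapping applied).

Evaluation trace:
get @ H1 ⇒ 9
put(9) @ H1 ⇒ s:=9
H0 returns 0
H1 returns (0, 9)
H2 returns ((0, 9), ())
H3 returns ((0, 9), ())
H4 returns ((0, 9), ())
= ((0, 9), ())

Answer: ((0, 9), ())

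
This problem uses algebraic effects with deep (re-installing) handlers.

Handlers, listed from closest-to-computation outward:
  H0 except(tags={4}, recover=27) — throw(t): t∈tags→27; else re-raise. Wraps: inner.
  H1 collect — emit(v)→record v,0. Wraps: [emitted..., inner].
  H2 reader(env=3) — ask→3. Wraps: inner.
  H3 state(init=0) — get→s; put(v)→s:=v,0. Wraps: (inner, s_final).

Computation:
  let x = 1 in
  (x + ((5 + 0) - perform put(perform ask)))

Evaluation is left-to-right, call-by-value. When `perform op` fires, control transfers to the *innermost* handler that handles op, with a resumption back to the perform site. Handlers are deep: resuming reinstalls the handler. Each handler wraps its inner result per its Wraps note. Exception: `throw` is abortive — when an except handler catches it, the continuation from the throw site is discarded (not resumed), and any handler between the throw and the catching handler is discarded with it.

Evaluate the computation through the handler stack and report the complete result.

Working:
ask @ H2 ⇒ 3
put(3) @ H3 ⇒ s:=3
H0 returns 6
H1 returns [6]
H2 returns [6]
H3 returns ([6], 3)
= ([6], 3)

Answer: ([6], 3)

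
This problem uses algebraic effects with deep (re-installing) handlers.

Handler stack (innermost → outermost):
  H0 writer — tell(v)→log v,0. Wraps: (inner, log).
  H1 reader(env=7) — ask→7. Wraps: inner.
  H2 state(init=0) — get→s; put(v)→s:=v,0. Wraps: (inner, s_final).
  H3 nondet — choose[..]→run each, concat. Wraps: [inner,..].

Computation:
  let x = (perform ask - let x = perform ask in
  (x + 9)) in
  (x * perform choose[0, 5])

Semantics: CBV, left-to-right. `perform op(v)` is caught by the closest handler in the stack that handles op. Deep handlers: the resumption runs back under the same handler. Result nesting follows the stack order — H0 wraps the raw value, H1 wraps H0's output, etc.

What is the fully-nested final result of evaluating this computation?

Evaluation trace:
ask @ H1 ⇒ 7
ask @ H1 ⇒ 7
choose[0, 5] @ H3
  branch[0] choose=0:
    H0 returns (0, ())
    H1 returns (0, ())
    H2 returns ((0, ()), 0)
    H3 returns [((0, ()), 0)]
  branch[1] choose=5:
    H0 returns (-45, ())
    H1 returns (-45, ())
    H2 returns ((-45, ()), 0)
    H3 returns [((-45, ()), 0)]
= [((0, ()), 0), ((-45, ()), 0)]

Answer: [((0, ()), 0), ((-45, ()), 0)]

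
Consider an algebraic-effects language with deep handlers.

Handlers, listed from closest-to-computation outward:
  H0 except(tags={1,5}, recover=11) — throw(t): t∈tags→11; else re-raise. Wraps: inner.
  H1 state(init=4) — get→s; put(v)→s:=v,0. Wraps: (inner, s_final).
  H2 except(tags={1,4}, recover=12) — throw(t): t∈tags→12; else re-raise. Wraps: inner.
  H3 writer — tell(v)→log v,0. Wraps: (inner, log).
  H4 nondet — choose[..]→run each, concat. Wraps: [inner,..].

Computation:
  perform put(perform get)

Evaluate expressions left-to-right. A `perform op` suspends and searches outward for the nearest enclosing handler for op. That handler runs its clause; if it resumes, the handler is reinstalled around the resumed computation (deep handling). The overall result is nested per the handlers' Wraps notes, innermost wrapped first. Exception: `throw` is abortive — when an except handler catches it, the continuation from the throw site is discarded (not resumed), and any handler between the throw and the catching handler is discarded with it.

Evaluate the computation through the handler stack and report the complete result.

Step-by-step:
get @ H1 ⇒ 4
put(4) @ H1 ⇒ s:=4
H0 returns 0
H1 returns (0, 4)
H2 returns (0, 4)
H3 returns ((0, 4), ())
H4 returns [((0, 4), ())]
= [((0, 4), ())]

Answer: [((0, 4), ())]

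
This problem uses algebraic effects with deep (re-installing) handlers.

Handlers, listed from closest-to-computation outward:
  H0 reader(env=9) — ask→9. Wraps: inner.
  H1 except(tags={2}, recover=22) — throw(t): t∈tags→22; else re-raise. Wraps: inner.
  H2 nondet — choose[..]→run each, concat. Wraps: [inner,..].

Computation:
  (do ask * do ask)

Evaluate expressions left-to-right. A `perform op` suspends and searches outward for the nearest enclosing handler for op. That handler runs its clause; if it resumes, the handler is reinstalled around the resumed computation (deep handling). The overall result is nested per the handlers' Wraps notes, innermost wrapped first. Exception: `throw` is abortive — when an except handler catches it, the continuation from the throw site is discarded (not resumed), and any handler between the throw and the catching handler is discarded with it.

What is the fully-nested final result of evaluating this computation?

Answer: [81]

Evaluation trace:
ask @ H0 ⇒ 9
ask @ H0 ⇒ 9
H0 returns 81
H1 returns 81
H2 returns [81]
= [81]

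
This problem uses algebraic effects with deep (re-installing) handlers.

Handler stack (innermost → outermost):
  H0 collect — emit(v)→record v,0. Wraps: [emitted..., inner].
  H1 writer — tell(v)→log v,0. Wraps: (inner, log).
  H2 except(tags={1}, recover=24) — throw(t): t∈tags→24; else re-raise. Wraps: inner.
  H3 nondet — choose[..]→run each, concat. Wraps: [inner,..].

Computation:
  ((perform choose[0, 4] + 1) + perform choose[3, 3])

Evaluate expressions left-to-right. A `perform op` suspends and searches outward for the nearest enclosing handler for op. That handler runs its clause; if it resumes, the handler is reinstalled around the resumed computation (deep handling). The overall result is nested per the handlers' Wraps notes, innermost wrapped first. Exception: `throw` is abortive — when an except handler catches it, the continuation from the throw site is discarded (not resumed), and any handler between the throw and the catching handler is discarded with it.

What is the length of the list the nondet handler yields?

Answer: 4

Evaluation trace:
choose[0, 4] @ H3
  branch[0] choose=0:
    choose[3, 3] @ H3
      branch[0] choose=3:
        H0 returns [4]
        H1 returns ([4], ())
        H2 returns ([4], ())
        H3 returns [([4], ())]
      branch[1] choose=3:
        H0 returns [4]
        H1 returns ([4], ())
        H2 returns ([4], ())
        H3 returns [([4], ())]
  branch[1] choose=4:
    choose[3, 3] @ H3
      branch[0] choose=3:
        H0 returns [8]
        H1 returns ([8], ())
        H2 returns ([8], ())
        H3 returns [([8], ())]
      branch[1] choose=3:
        H0 returns [8]
        H1 returns ([8], ())
        H2 returns ([8], ())
        H3 returns [([8], ())]
= [([4], ()), ([4], ()), ([8], ()), ([8], ())]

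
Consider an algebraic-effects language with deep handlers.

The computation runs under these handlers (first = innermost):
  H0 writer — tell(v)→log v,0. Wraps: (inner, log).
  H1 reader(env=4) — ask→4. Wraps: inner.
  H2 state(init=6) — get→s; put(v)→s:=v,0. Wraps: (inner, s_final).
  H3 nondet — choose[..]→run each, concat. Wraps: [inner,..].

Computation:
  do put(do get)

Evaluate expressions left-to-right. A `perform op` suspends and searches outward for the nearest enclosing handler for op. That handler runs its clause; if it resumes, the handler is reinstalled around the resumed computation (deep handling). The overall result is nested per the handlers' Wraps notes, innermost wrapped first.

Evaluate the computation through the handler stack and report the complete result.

Step-by-step:
get @ H2 ⇒ 6
put(6) @ H2 ⇒ s:=6
H0 returns (0, ())
H1 returns (0, ())
H2 returns ((0, ()), 6)
H3 returns [((0, ()), 6)]
= [((0, ()), 6)]

Answer: [((0, ()), 6)]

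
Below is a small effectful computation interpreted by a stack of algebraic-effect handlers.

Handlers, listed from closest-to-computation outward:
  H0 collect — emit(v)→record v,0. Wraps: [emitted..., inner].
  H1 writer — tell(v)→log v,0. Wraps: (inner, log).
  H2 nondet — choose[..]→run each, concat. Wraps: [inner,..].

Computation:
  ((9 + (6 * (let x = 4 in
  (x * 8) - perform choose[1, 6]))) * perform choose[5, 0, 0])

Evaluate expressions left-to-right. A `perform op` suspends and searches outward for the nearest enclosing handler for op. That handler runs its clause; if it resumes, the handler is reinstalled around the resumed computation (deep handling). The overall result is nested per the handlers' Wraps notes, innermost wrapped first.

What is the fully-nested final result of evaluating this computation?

Answer: [([975], ()), ([0], ()), ([0], ()), ([825], ()), ([0], ()), ([0], ())]

Evaluation trace:
choose[1, 6] @ H2
  branch[0] choose=1:
    choose[5, 0, 0] @ H2
      branch[0] choose=5:
        H0 returns [975]
        H1 returns ([975], ())
        H2 returns [([975], ())]
      branch[1] choose=0:
        H0 returns [0]
        H1 returns ([0], ())
        H2 returns [([0], ())]
      branch[2] choose=0:
        H0 returns [0]
        H1 returns ([0], ())
        H2 returns [([0], ())]
  branch[1] choose=6:
    choose[5, 0, 0] @ H2
      branch[0] choose=5:
        H0 returns [825]
        H1 returns ([825], ())
        H2 returns [([825], ())]
      branch[1] choose=0:
        H0 returns [0]
        H1 returns ([0], ())
        H2 returns [([0], ())]
      branch[2] choose=0:
        H0 returns [0]
        H1 returns ([0], ())
        H2 returns [([0], ())]
= [([975], ()), ([0], ()), ([0], ()), ([825], ()), ([0], ()), ([0], ())]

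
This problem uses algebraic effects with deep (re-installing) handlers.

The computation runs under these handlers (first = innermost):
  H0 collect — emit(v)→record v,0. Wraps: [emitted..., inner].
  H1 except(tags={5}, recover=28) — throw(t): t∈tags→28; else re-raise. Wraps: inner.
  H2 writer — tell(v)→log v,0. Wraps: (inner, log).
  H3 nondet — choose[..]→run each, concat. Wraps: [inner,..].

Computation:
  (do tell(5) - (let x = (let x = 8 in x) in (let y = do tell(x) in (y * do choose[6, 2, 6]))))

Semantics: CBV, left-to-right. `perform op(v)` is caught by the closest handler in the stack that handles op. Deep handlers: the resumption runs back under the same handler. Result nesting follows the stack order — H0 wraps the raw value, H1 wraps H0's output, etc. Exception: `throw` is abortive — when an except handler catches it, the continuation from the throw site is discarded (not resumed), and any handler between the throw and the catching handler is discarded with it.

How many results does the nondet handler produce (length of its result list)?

Working:
tell(5) @ H2 ⇒ log+=5
tell(8) @ H2 ⇒ log+=8
choose[6, 2, 6] @ H3
  branch[0] choose=6:
    H0 returns [0]
    H1 returns [0]
    H2 returns ([0], (5, 8))
    H3 returns [([0], (5, 8))]
  branch[1] choose=2:
    H0 returns [0]
    H1 returns [0]
    H2 returns ([0], (5, 8))
    H3 returns [([0], (5, 8))]
  branch[2] choose=6:
    H0 returns [0]
    H1 returns [0]
    H2 returns ([0], (5, 8))
    H3 returns [([0], (5, 8))]
= [([0], (5, 8)), ([0], (5, 8)), ([0], (5, 8))]

Answer: 3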